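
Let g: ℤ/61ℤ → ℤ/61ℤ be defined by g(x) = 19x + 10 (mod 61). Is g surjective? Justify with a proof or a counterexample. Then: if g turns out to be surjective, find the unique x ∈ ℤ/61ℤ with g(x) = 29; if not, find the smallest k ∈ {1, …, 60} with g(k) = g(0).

Since gcd(19, 61) = 1, 19 is invertible modulo 61. Euclid's algorithm: 61 = 3·19 + 4, 19 = 4·4 + 3, 4 = 1·3 + 1; back-substituting gives 1 = 45·19 − 14·61, so 19⁻¹ ≡ 45 (mod 61).
Then y ↦ 45(y − 10) is a two-sided inverse to g, so every y ∈ ℤ/61ℤ has a preimage.
Therefore g is surjective.
Since g is surjective, we compute g⁻¹(29): solve 19x + 10 ≡ 29 (mod 61), i.e. 19x ≡ 19 (mod 61).
Multiplying by 19⁻¹ = 45 gives x ≡ 45·19 = 855 = 14·61 + 1 ≡ 1 (mod 61).
Check: g(1) = 19·1 + 10 = 29 ≡ 29 (mod 61).

1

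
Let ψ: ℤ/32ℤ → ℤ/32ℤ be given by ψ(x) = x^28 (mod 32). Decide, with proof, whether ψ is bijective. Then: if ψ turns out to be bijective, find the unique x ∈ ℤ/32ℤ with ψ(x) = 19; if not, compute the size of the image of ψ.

ψ(0) = 0^28 = 0.
ψ(2): Repeated squaring mod 32: 2^1 ≡ 2, 2^2 ≡ 2² = 4, 2^4 ≡ 4² = 16, 2^8 ≡ 16² = 256 ≡ 0, 2^16 ≡ 0² = 0. Since 28 = 16 + 8 + 4, 2^28 ≡ 0·0·16: 0·0 = 0, then 0·16 = 0. So 2^28 ≡ 0 (mod 32).
So ψ(0) = ψ(2) = 0 while 0 ≠ 2, so ψ is not injective, hence not bijective.
Since ψ is not bijective, we determine |image(ψ)|. Computing x^28 mod 32 for each x (by repeated squaring, reducing mod 32 at every step), the values ψ(0), ψ(1), …, ψ(31) are: 0, 1, 0, 17, 0, 17, 0, 1, 0, 1, 0, 17, 0, 17, 0, 1, 0, 1, 0, 17, 0, 17, 0, 1, 0, 1, 0, 17, 0, 17, 0, 1.
The distinct values are {0, 1, 17}; there are 3 of them.

3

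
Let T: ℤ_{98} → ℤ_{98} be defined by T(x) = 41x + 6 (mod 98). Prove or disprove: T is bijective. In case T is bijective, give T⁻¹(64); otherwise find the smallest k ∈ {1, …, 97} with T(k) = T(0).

54

By definition, injectivity means: for all x_1, x_2 in the domain, T(x_1) = T(x_2) implies x_1 = x_2.
Suppose T(x_1) = T(x_2) in ℤ_{98}. Then 41x_1 + 6 ≡ 41x_2 + 6 (mod 98), therefore 41(x_1 − x_2) ≡ 0 (mod 98).
Since gcd(41, 98) = 1, 41 is invertible modulo 98, therefore x_1 − x_2 ≡ 0 (mod 98), i.e. x_1 = x_2.
We now compute 41⁻¹ mod 98 explicitly. Euclid's algorithm: 98 = 2·41 + 16, 41 = 2·16 + 9, 16 = 1·9 + 7, 9 = 1·7 + 2, 7 = 3·2 + 1; back-substituting gives 1 = 55·41 − 23·98, so 41⁻¹ ≡ 55 (mod 98).
For any y ∈ ℤ_{98}, x = 55(y − 6) mod 98 satisfies T(x) = 41·55(y − 6) + 6 ≡ y (since 41·55 ≡ 1 mod 98). So every y has a preimage.
Hence T is bijective.
Since T is bijective, we compute T⁻¹(64): solve 41x + 6 ≡ 64 (mod 98), i.e. 41x ≡ 58 (mod 98).
Multiplying by 41⁻¹ = 55 gives x ≡ 55·58 = 3190 = 32·98 + 54 ≡ 54 (mod 98).
Check: T(54) = 41·54 + 6 = 2220 = 22·98 + 64 ≡ 64 (mod 98).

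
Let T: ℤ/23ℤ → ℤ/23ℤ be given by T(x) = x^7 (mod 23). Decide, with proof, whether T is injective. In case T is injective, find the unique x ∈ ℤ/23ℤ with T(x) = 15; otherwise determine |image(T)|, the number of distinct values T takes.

Since 23 is prime, the nonzero elements of ℤ/23ℤ form a cyclic group of order 22.
As gcd(7, 22) = 1, raising to the 7th power is a bijection on this group: if u^7 ≡ v^7 then (uv^{−1})^7 = 1, and the only element of order dividing gcd(7, 22) = 1 is 1, so u = v.
With T(0) = 0 this makes T injective on all of ℤ/23ℤ, hence bijective (finite equal-size domain and codomain). In particular T is injective.
Since T is injective, we find the preimage of 15. The inverse of x ↦ x^7 on (ℤ/23ℤ)^× is x ↦ x^19, because 7·19 = 133 = 6·22 + 1 ≡ 1 (mod 22) and x^{22} = 1 for x ≠ 0 (Fermat). So T⁻¹(15) = 15^19 mod 23.
Repeated squaring mod 23: 15^1 ≡ 15, 15^2 ≡ 15² = 225 ≡ 18, 15^4 ≡ 18² = 324 ≡ 2, 15^8 ≡ 2² = 4, 15^16 ≡ 4² = 16. Since 19 = 16 + 2 + 1, 15^19 ≡ 16·18·15: 16·18 = 288 ≡ 12, then 12·15 = 180 ≡ 19. So 15^19 ≡ 19 (mod 23).
Hence T⁻¹(15) = 19.

19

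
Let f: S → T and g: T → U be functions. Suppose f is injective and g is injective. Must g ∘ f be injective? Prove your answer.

Suppose (g ∘ f)(a) = (g ∘ f)(b), i.e. g(f(a)) = g(f(b)).
Since g is injective, f(a) = f(b). Since f is injective, a = b. Hence g ∘ f is injective.

injective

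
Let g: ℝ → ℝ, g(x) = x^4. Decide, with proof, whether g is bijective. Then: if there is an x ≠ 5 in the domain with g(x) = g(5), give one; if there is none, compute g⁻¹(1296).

g(5) = 625 = (−5)^4 = g(−5) (since 4 is even), with 5 ≠ −5. So g is not injective, hence not bijective.
For the follow-up, such an x exists: taking x = −5 ∈ ℝ gives g(−5) = 625 = g(5) with −5 ≠ 5.

-5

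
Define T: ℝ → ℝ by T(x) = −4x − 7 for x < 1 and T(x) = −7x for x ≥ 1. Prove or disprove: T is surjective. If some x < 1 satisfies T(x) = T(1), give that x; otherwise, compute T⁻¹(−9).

Both pieces are strictly decreasing (slopes −4 and −7), so each is injective on its own interval.
The left piece maps (−∞, 1) onto (−11, ∞); the right piece maps [1, ∞) onto (−∞, −7].
The union (−11, ∞) ∪ (−∞, −7] covers ℝ, so T is surjective.
For the follow-up: the images overlap, so an x < 1 with T(x) = T(1) exists. T(1) = −7; solving −4x − 7 = −7 for x < 1 gives x = (−7 + 7)/(−4) = 0.

0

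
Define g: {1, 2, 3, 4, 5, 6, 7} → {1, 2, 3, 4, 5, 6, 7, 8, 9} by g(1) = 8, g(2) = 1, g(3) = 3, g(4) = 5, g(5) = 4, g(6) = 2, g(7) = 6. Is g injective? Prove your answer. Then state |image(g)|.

7

The values g(1), …, g(7) are 8, 1, 3, 5, 4, 2, 6 — all distinct.
So g(u) = g(v) only when u = v, and g is injective.
The image of g is {1, 2, 3, 4, 5, 6, 8}, which has 7 elements.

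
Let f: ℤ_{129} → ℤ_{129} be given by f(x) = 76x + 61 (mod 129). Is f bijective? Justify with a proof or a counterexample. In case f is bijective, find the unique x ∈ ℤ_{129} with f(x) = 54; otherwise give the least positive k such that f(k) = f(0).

5

Recall that f is injective when f(a) = f(b) forces a = b.
If f(a) = f(b), then 76a ≡ 76b (mod 129). Because gcd(76, 129) = 1, we may cancel 76 to get a ≡ b (mod 129).
We now compute 76⁻¹ mod 129 explicitly. Euclid's algorithm: 129 = 1·76 + 53, 76 = 1·53 + 23, 53 = 2·23 + 7, 23 = 3·7 + 2, 7 = 3·2 + 1; back-substituting gives 1 = 73·76 − 43·129, so 76⁻¹ ≡ 73 (mod 129).
Then y ↦ 73(y − 61) is a two-sided inverse to f, so every y ∈ ℤ_{129} has a preimage.
Hence f is bijective.
Since f is bijective, we compute f⁻¹(54): solve 76x + 61 ≡ 54 (mod 129), i.e. 76x ≡ 122 (mod 129).
Multiplying by 76⁻¹ = 73 gives x ≡ 73·122 = 8906 = 69·129 + 5 ≡ 5 (mod 129).
Check: f(5) = 76·5 + 61 = 441 = 3·129 + 54 ≡ 54 (mod 129).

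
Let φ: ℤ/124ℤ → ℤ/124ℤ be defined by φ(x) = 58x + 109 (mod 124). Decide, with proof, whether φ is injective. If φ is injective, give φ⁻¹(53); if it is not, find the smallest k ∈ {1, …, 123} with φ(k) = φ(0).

By definition, φ is injective if φ(a) = φ(b) implies a = b.
We have gcd(58, 124) = 2 > 1. Taking a = 0 and b = 62: φ(0) = 109 and φ(62) = 58·62 + 109 = 3705 ≡ 109 (mod 124).
So φ(0) = φ(62) while 0 ≠ 62, so φ is not injective.
Since φ is not injective, we find the least positive k with φ(k) = φ(0): this means 58k ≡ 0 (mod 124), i.e. 124 ∣ 58k. Since gcd(58, 124) = 2, dividing through by 2 this holds exactly when 62 ∣ 29k, and as gcd(29, 62) = 1, exactly when 62 ∣ k.
The smallest positive such k is 62.

62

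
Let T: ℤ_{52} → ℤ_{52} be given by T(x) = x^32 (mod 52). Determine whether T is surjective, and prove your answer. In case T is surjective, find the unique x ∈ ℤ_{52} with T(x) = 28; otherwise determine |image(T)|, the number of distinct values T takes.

8

T(1) = 1^32 = 1.
T(5): Repeated squaring mod 52: 5^1 ≡ 5, 5^2 ≡ 5² = 25, 5^4 ≡ 25² = 625 ≡ 1, 5^8 ≡ 1² = 1, 5^16 ≡ 1² = 1, 5^32 ≡ 1² = 1. So 5^32 ≡ 1 (mod 52).
So T(1) = T(5) = 1 while 1 ≠ 5, hence T is not injective.
A non-injective map from the 52-element set ℤ_{52} to itself takes at most 51 distinct values, so it cannot be surjective. Thus T is not surjective.
Since T is not surjective, we determine |image(T)|. Computing x^32 mod 52 for each x (by repeated squaring, reducing mod 52 at every step), the values T(0), T(1), …, T(51) are: 0, 1, 48, 9, 16, 1, 16, 29, 40, 29, 48, 9, 40, 13, 40, 9, 48, 29, 40, 29, 16, 1, 16, 9, 48, 1, 0, 1, 48, 9, 16, 1, 16, 29, 40, 29, 48, 9, 40, 13, 40, 9, 48, 29, 40, 29, 16, 1, 16, 9, 48, 1.
The distinct values are {0, 1, 9, 13, 16, 29, 40, 48}; there are 8 of them.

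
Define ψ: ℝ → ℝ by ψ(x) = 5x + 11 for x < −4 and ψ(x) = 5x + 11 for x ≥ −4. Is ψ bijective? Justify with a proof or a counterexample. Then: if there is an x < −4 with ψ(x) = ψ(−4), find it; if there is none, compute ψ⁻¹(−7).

-18/5

Both pieces are strictly increasing (slopes 5 and 5), so each is injective on its own interval.
The left piece maps (−∞, −4) onto (−∞, −9); the right piece maps [−4, ∞) onto [−9, ∞).
Since −9 = −9, the images partition ℝ: ψ is injective and surjective, hence bijective.
Because the two images are disjoint, no x < −4 has ψ(x) = ψ(−4), so we compute ψ⁻¹(−7): −7 lies in [−9, ∞), so solve 5x + 11 = −7: x = (−7 − 11)/5 = −18/5.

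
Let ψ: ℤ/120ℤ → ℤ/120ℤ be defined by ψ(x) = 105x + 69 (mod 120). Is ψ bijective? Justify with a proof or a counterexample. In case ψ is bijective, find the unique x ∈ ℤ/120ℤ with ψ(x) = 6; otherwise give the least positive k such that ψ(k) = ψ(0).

We have gcd(105, 120) = 15 > 1. Taking s = 0 and t = 8: ψ(0) = 69 and ψ(8) = 105·8 + 69 = 909 ≡ 69 (mod 120).
So ψ(0) = ψ(8) while 0 ≠ 8, thus ψ is not injective, hence not bijective.
Since ψ is not bijective, we find the least positive k with ψ(k) = ψ(0): this means 105k ≡ 0 (mod 120), i.e. 120 ∣ 105k. Since gcd(105, 120) = 15, dividing through by 15 this holds exactly when 8 ∣ 7k, and as gcd(7, 8) = 1, exactly when 8 ∣ k.
The smallest positive such k is 8.

8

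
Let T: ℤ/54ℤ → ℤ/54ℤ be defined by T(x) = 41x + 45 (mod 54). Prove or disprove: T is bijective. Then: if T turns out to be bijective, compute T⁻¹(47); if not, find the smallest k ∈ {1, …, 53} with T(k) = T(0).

If T(a) = T(b), then 41a ≡ 41b (mod 54). Because gcd(41, 54) = 1, we may cancel 41 to get a ≡ b (mod 54).
We now compute 41⁻¹ mod 54 explicitly. Euclid's algorithm: 54 = 1·41 + 13, 41 = 3·13 + 2, 13 = 6·2 + 1; back-substituting gives 1 = 29·41 − 22·54, so 41⁻¹ ≡ 29 (mod 54).
For any y ∈ ℤ/54ℤ, x = 29(y − 45) mod 54 satisfies T(x) = 41·29(y − 45) + 45 ≡ y (since 41·29 ≡ 1 mod 54). So every y has a preimage.
Thus T is bijective.
Since T is bijective, we compute T⁻¹(47): solve 41x + 45 ≡ 47 (mod 54), i.e. 41x ≡ 2 (mod 54).
Multiplying by 41⁻¹ = 29 gives x ≡ 29·2 = 58 = 1·54 + 4 ≡ 4 (mod 54).
Check: T(4) = 41·4 + 45 = 209 = 3·54 + 47 ≡ 47 (mod 54).

4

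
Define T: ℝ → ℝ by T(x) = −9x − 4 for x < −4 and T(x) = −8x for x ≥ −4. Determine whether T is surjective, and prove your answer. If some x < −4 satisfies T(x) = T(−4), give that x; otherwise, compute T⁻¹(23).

-23/8

Both pieces are strictly decreasing (slopes −9 and −8), so each is injective on its own interval.
The left piece maps (−∞, −4) onto (32, ∞); the right piece maps [−4, ∞) onto (−∞, 32].
These images together cover ℝ, so T is surjective.
Because the two images are disjoint, no x < −4 has T(x) = T(−4), so we compute T⁻¹(23): 23 lies in (−∞, 32], so solve −8x = 23: x = (23 − 0)/(−8) = −23/8.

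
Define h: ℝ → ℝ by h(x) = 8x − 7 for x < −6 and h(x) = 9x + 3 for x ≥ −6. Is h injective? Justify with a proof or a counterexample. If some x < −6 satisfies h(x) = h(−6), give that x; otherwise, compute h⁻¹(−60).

Both pieces are strictly increasing (slopes 8 and 9), so each is injective on its own interval.
The left piece maps (−∞, −6) onto (−∞, −55); the right piece maps [−6, ∞) onto [−51, ∞).
These images are disjoint, so no value is attained by both pieces. Hence h is injective.
Because the two images are disjoint, no x < −6 has h(x) = h(−6), so we compute h⁻¹(−60): −60 lies in (−∞, −55), so solve 8x − 7 = −60: x = (−60 + 7)/8 = −53/8.

-53/8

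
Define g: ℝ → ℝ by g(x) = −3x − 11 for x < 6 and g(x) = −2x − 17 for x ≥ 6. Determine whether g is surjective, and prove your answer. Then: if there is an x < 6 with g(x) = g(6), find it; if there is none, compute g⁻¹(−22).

Both pieces are strictly decreasing (slopes −3 and −2), so each is injective on its own interval.
The left piece maps (−∞, 6) onto (−29, ∞); the right piece maps [6, ∞) onto (−∞, −29].
These images together cover ℝ, so g is surjective.
Because the two images are disjoint, no x < 6 has g(x) = g(6), so we compute g⁻¹(−22): −22 lies in (−29, ∞), so solve −3x − 11 = −22: x = (−22 + 11)/(−3) = 11/3.

11/3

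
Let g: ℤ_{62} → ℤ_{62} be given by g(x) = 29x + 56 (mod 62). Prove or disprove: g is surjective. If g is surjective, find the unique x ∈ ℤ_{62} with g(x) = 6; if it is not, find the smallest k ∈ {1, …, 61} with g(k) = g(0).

56

Recall that g is surjective if every y in the codomain equals g(x) for some x in the domain.
Since gcd(29, 62) = 1, 29 is invertible modulo 62. Euclid's algorithm: 62 = 2·29 + 4, 29 = 7·4 + 1; back-substituting gives 1 = 15·29 − 7·62, so 29⁻¹ ≡ 15 (mod 62).
For any y ∈ ℤ_{62}, x = 15(y − 56) mod 62 satisfies g(x) = 29·15(y − 56) + 56 ≡ y (since 29·15 ≡ 1 mod 62). So every y has a preimage.
So g is surjective.
Since g is surjective, we compute g⁻¹(6): solve 29x + 56 ≡ 6 (mod 62), i.e. 29x ≡ 12 (mod 62).
Multiplying by 29⁻¹ = 15 gives x ≡ 15·12 = 180 = 2·62 + 56 ≡ 56 (mod 62).
Check: g(56) = 29·56 + 56 = 1680 = 27·62 + 6 ≡ 6 (mod 62).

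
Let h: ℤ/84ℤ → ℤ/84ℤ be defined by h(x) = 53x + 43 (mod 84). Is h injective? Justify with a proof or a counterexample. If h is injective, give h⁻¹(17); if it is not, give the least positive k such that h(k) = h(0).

Suppose h(a) = h(b) in ℤ/84ℤ. Then 53a + 43 ≡ 53b + 43 (mod 84), hence 53(a − b) ≡ 0 (mod 84).
Since gcd(53, 84) = 1, 53 is invertible modulo 84, therefore a − b ≡ 0 (mod 84), i.e. a = b.
So h is injective.
We now compute 53⁻¹ mod 84 explicitly. Euclid's algorithm: 84 = 1·53 + 31, 53 = 1·31 + 22, 31 = 1·22 + 9, 22 = 2·9 + 4, 9 = 2·4 + 1; back-substituting gives 1 = 65·53 − 41·84, so 53⁻¹ ≡ 65 (mod 84).
Since h is injective, we compute h⁻¹(17): solve 53x + 43 ≡ 17 (mod 84), i.e. 53x ≡ 58 (mod 84).
Multiplying by 53⁻¹ = 65 gives x ≡ 65·58 = 3770 = 44·84 + 74 ≡ 74 (mod 84).
Check: h(74) = 53·74 + 43 = 3965 = 47·84 + 17 ≡ 17 (mod 84).

74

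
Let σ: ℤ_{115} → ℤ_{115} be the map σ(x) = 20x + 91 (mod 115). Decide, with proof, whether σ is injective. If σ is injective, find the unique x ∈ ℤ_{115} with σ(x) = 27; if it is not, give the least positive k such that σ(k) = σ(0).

We have gcd(20, 115) = 5 > 1. Taking a = 0 and b = 23: σ(0) = 91 and σ(23) = 20·23 + 91 = 551 ≡ 91 (mod 115).
So σ(0) = σ(23) while 0 ≠ 23, thus σ is not injective.
Since σ is not injective, we find the least positive k with σ(k) = σ(0): this means 20k ≡ 0 (mod 115), i.e. 115 ∣ 20k. Since gcd(20, 115) = 5, dividing through by 5 this holds exactly when 23 ∣ 4k, and as gcd(4, 23) = 1, exactly when 23 ∣ k.
The smallest positive such k is 23.

23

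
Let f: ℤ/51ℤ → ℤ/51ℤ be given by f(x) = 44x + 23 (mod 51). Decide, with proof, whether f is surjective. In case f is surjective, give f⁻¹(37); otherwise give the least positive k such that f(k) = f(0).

Recall: f is surjective if every y in the codomain equals f(x) for some x in the domain.
Since gcd(44, 51) = 1, 44 is invertible modulo 51. Euclid's algorithm: 51 = 1·44 + 7, 44 = 6·7 + 2, 7 = 3·2 + 1; back-substituting gives 1 = 29·44 − 25·51, so 44⁻¹ ≡ 29 (mod 51).
Then y ↦ 29(y − 23) is a two-sided inverse to f, so every y ∈ ℤ/51ℤ has a preimage.
Therefore f is surjective.
Since f is surjective, we find f⁻¹(37): we need 44x ≡ 37 − 23 ≡ 14 (mod 51). Using 44⁻¹ = 29: x ≡ 29·14 = 406 = 7·51 + 49, so x = 49.
Check: f(49) = 44·49 + 23 = 2179 = 42·51 + 37 ≡ 37 (mod 51).

49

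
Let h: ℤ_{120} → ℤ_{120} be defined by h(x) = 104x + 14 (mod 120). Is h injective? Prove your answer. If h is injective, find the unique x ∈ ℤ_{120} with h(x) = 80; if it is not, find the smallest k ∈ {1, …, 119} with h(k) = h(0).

We have gcd(104, 120) = 8 > 1. Taking s = 0 and t = 15: h(0) = 14 and h(15) = 104·15 + 14 = 1574 ≡ 14 (mod 120).
So h(0) = h(15) while 0 ≠ 15, therefore h is not injective.
Since h is not injective, we find the least positive k with h(k) = h(0): this means 104k ≡ 0 (mod 120), i.e. 120 ∣ 104k. Since gcd(104, 120) = 8, dividing through by 8 this holds exactly when 15 ∣ 13k, and as gcd(13, 15) = 1, exactly when 15 ∣ k.
The smallest positive such k is 15.

15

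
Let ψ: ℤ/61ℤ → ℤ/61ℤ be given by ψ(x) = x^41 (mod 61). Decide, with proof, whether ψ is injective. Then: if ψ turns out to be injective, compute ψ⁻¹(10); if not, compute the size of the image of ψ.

43

Since 61 is prime, the nonzero elements of ℤ/61ℤ form a cyclic group of order 60.
As gcd(41, 60) = 1, raising to the 41st power is a bijection on this group: if u^41 ≡ v^41 then (uv^{−1})^41 = 1, and the only element of order dividing gcd(41, 60) = 1 is 1, so u = v.
With ψ(0) = 0 this makes ψ injective on all of ℤ/61ℤ, hence bijective (finite equal-size domain and codomain). In particular ψ is injective.
Since ψ is injective, we find the preimage of 10. The inverse of x ↦ x^41 on (ℤ/61ℤ)^× is x ↦ x^41, because 41·41 = 1681 = 28·60 + 1 ≡ 1 (mod 60) and x^{60} = 1 for x ≠ 0 (Fermat). So ψ⁻¹(10) = 10^41 mod 61.
Repeated squaring mod 61: 10^1 ≡ 10, 10^2 ≡ 10² = 100 ≡ 39, 10^4 ≡ 39² = 1521 ≡ 57, 10^8 ≡ 57² = 3249 ≡ 16, 10^16 ≡ 16² = 256 ≡ 12, 10^32 ≡ 12² = 144 ≡ 22. Since 41 = 32 + 8 + 1, 10^41 ≡ 22·16·10: 22·16 = 352 ≡ 47, then 47·10 = 470 ≡ 43. So 10^41 ≡ 43 (mod 61).
Hence ψ⁻¹(10) = 43.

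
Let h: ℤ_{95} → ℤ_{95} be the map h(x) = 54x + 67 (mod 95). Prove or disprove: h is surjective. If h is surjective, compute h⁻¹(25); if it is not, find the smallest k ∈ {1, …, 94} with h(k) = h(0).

52

Since gcd(54, 95) = 1, 54 is invertible modulo 95. Euclid's algorithm: 95 = 1·54 + 41, 54 = 1·41 + 13, 41 = 3·13 + 2, 13 = 6·2 + 1; back-substituting gives 1 = 44·54 − 25·95, so 54⁻¹ ≡ 44 (mod 95).
For any y ∈ ℤ_{95}, x = 44(y − 67) mod 95 satisfies h(x) = 54·44(y − 67) + 67 ≡ y (since 54·44 ≡ 1 mod 95). So every y has a preimage.
So h is surjective.
Since h is surjective, we compute h⁻¹(25): solve 54x + 67 ≡ 25 (mod 95), i.e. 54x ≡ 53 (mod 95).
Multiplying by 54⁻¹ = 44 gives x ≡ 44·53 = 2332 = 24·95 + 52 ≡ 52 (mod 95).
Check: h(52) = 54·52 + 67 = 2875 = 30·95 + 25 ≡ 25 (mod 95).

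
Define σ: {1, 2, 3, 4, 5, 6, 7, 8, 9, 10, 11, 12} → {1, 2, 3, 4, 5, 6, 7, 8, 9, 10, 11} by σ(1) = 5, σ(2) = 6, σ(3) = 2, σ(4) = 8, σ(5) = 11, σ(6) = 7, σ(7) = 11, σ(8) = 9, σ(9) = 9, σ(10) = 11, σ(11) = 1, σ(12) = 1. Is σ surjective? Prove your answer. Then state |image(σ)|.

8

No element maps to 3, so σ is not surjective.
The image of σ is {1, 2, 5, 6, 7, 8, 9, 11}, which has 8 elements.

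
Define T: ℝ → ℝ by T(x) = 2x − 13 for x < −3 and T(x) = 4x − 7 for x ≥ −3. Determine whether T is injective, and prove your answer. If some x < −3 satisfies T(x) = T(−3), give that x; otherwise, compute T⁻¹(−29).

Both pieces are strictly increasing (slopes 2 and 4), so each is injective on its own interval.
The left piece maps (−∞, −3) onto (−∞, −19); the right piece maps [−3, ∞) onto [−19, ∞).
These images are disjoint, so no value is attained by both pieces. Thus T is injective.
Because the two images are disjoint, no x < −3 has T(x) = T(−3), so we compute T⁻¹(−29): −29 lies in (−∞, −19), so solve 2x − 13 = −29: x = (−29 + 13)/2 = −8.

-8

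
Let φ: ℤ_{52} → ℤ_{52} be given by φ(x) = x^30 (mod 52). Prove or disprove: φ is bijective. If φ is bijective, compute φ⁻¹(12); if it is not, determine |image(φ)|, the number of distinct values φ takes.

6

φ(1) = 1^30 = 1.
φ(3): Repeated squaring mod 52: 3^1 ≡ 3, 3^2 ≡ 3² = 9, 3^4 ≡ 9² = 81 ≡ 29, 3^8 ≡ 29² = 841 ≡ 9, 3^16 ≡ 9² = 81 ≡ 29. Since 30 = 16 + 8 + 4 + 2, 3^30 ≡ 29·9·29·9: 29·9 = 261 ≡ 1, then 1·29 = 29, then 29·9 = 261 ≡ 1. So 3^30 ≡ 1 (mod 52).
So φ(1) = φ(3) = 1 while 1 ≠ 3, therefore φ is not injective, hence not bijective.
Since φ is not bijective, we determine |image(φ)|. Computing x^30 mod 52 for each x (by repeated squaring, reducing mod 52 at every step), the values φ(0), φ(1), …, φ(51) are: 0, 1, 12, 1, 40, 25, 12, 25, 12, 1, 40, 25, 40, 13, 40, 25, 40, 1, 12, 25, 12, 25, 40, 1, 12, 1, 0, 1, 12, 1, 40, 25, 12, 25, 12, 1, 40, 25, 40, 13, 40, 25, 40, 1, 12, 25, 12, 25, 40, 1, 12, 1.
The distinct values are {0, 1, 12, 13, 25, 40}; there are 6 of them.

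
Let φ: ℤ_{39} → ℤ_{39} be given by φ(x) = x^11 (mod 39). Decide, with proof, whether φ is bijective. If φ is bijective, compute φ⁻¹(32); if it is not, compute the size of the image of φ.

11

Computing x^11 mod 39 for each x (by repeated squaring, reducing mod 39 at every step), the values φ(0), φ(1), …, φ(38) are: 0, 1, 20, 9, 10, 8, 24, 28, 5, 3, 4, 32, 12, 13, 14, 33, 22, 23, 21, 37, 2, 18, 16, 17, 6, 25, 26, 27, 7, 35, 36, 34, 11, 15, 31, 29, 30, 19, 38.
Every element of ℤ_{39} appears exactly once in this list, so φ is a bijection, and in particular bijective.
Since φ is bijective, we read off the preimage of 32 from the same table: φ(11) = 32, so φ⁻¹(32) = 11.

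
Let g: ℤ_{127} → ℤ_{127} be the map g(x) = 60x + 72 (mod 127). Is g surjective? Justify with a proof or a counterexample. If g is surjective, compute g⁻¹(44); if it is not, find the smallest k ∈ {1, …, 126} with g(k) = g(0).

8

Recall that surjectivity means every element of the codomain has a preimage under g.
Since gcd(60, 127) = 1, 60 is invertible modulo 127. Euclid's algorithm: 127 = 2·60 + 7, 60 = 8·7 + 4, 7 = 1·4 + 3, 4 = 1·3 + 1; back-substituting gives 1 = 36·60 − 17·127, so 60⁻¹ ≡ 36 (mod 127).
Then y ↦ 36(y − 72) is a two-sided inverse to g, so every y ∈ ℤ_{127} has a preimage.
Therefore g is surjective.
Since g is surjective, we compute g⁻¹(44): solve 60x + 72 ≡ 44 (mod 127), i.e. 60x ≡ 99 (mod 127).
Multiplying by 60⁻¹ = 36 gives x ≡ 36·99 = 3564 = 28·127 + 8 ≡ 8 (mod 127).
Check: g(8) = 60·8 + 72 = 552 = 4·127 + 44 ≡ 44 (mod 127).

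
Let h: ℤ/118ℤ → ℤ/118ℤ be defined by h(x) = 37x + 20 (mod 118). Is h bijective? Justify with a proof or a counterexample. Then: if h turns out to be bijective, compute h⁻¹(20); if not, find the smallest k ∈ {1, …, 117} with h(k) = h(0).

0

Suppose h(u) = h(v) in ℤ/118ℤ. Then 37u + 20 ≡ 37v + 20 (mod 118), hence 37(u − v) ≡ 0 (mod 118).
Since gcd(37, 118) = 1, 37 is invertible modulo 118, so u − v ≡ 0 (mod 118), i.e. u = v.
We now compute 37⁻¹ mod 118 explicitly. Euclid's algorithm: 118 = 3·37 + 7, 37 = 5·7 + 2, 7 = 3·2 + 1; back-substituting gives 1 = 67·37 − 21·118, so 37⁻¹ ≡ 67 (mod 118).
For any y ∈ ℤ/118ℤ, x = 67(y − 20) mod 118 satisfies h(x) = 37·67(y − 20) + 20 ≡ y (since 37·67 ≡ 1 mod 118). So every y has a preimage.
So h is bijective.
Since h is bijective, we compute h⁻¹(20): solve 37x + 20 ≡ 20 (mod 118), i.e. 37x ≡ 0 (mod 118).
Multiplying by 37⁻¹ = 67 gives x ≡ 67·0 = 0 ≡ 0 (mod 118).
Check: h(0) = 37·0 + 20 = 20 ≡ 20 (mod 118).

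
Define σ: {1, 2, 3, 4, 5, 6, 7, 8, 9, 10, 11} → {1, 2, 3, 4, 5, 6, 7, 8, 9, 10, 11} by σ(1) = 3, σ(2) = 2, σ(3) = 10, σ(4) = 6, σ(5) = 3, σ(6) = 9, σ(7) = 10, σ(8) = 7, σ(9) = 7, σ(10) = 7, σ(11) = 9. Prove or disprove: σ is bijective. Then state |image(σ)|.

σ(1) = 3 = σ(5) with 1 ≠ 5, so σ is not injective, hence not bijective.
The image of σ is {2, 3, 6, 7, 9, 10}, which has 6 elements.

6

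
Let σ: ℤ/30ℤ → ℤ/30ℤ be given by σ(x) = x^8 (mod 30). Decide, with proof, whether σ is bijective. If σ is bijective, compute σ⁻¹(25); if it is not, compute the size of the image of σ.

8

σ(2): Repeated squaring mod 30: 2^1 ≡ 2, 2^2 ≡ 2² = 4, 2^4 ≡ 4² = 16, 2^8 ≡ 16² = 256 ≡ 16. So 2^8 ≡ 16 (mod 30).
σ(4): Repeated squaring mod 30: 4^1 ≡ 4, 4^2 ≡ 4² = 16, 4^4 ≡ 16² = 256 ≡ 16, 4^8 ≡ 16² = 256 ≡ 16. So 4^8 ≡ 16 (mod 30).
So σ(2) = σ(4) = 16 while 2 ≠ 4, therefore σ is not injective, hence not bijective.
Since σ is not bijective, we determine |image(σ)|. Computing x^8 mod 30 for each x (by repeated squaring, reducing mod 30 at every step), the values σ(0), σ(1), …, σ(29) are: 0, 1, 16, 21, 16, 25, 6, 1, 16, 21, 10, 1, 6, 1, 16, 15, 16, 1, 6, 1, 10, 21, 16, 1, 6, 25, 16, 21, 16, 1.
The distinct values are {0, 1, 6, 10, 15, 16, 21, 25}; there are 8 of them.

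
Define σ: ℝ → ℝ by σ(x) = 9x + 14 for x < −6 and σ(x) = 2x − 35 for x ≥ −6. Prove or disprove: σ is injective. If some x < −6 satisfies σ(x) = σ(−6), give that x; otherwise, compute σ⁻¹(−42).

-61/9

Both pieces are strictly increasing (slopes 9 and 2), so each is injective on its own interval.
The left piece maps (−∞, −6) onto (−∞, −40); the right piece maps [−6, ∞) onto [−47, ∞).
These images overlap. In particular σ(−6) = −47 (right piece), and solving 9x + 14 = −47 on the left piece gives x = −61/9 < −6.
So σ(−61/9) = σ(−6) with −61/9 ≠ −6, and σ is not injective. This x = −61/9 is the requested value below −6.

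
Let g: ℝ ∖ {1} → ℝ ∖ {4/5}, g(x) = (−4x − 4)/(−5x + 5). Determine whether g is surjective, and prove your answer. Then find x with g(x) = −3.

11/19

For any y ≠ 4/5, solving y(−5x + 5) = −4x − 4 for x gives a well-defined x ≠ 1. So g is surjective.
Solving g(x) = −3: cross-multiplying gives −4x − 4 = −3(−5x + 5), which rearranges to −19x = −11, so x = 11/19.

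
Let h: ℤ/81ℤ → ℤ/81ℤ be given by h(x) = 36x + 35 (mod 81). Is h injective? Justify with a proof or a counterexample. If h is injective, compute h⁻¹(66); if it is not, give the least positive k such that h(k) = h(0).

9

We have gcd(36, 81) = 9 > 1. Taking a = 0 and b = 9: h(0) = 35 and h(9) = 36·9 + 35 = 359 ≡ 35 (mod 81).
So h(0) = h(9) while 0 ≠ 9, therefore h is not injective.
Since h is not injective, we find the least positive k with h(k) = h(0): this means 36k ≡ 0 (mod 81), i.e. 81 ∣ 36k. Since gcd(36, 81) = 9, dividing through by 9 this holds exactly when 9 ∣ 4k, and as gcd(4, 9) = 1, exactly when 9 ∣ k.
The smallest positive such k is 9.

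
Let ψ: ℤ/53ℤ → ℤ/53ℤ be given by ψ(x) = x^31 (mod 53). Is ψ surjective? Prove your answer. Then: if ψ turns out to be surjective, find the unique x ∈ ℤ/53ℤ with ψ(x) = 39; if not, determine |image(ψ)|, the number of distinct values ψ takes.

Since 53 is prime, the nonzero elements of ℤ/53ℤ form a cyclic group of order 52.
As gcd(31, 52) = 1, raising to the 31st power is a bijection on this group: if u^31 ≡ v^31 then (uv^{−1})^31 = 1, and the only element of order dividing gcd(31, 52) = 1 is 1, so u = v.
With ψ(0) = 0 this makes ψ injective on all of ℤ/53ℤ, hence bijective (finite equal-size domain and codomain). In particular ψ is surjective.
Since ψ is surjective, we find the preimage of 39. The inverse of x ↦ x^31 on (ℤ/53ℤ)^× is x ↦ x^47, because 31·47 = 1457 = 28·52 + 1 ≡ 1 (mod 52) and x^{52} = 1 for x ≠ 0 (Fermat). So ψ⁻¹(39) = 39^47 mod 53.
Repeated squaring mod 53: 39^1 ≡ 39, 39^2 ≡ 39² = 1521 ≡ 37, 39^4 ≡ 37² = 1369 ≡ 44, 39^8 ≡ 44² = 1936 ≡ 28, 39^16 ≡ 28² = 784 ≡ 42, 39^32 ≡ 42² = 1764 ≡ 15. Since 47 = 32 + 8 + 4 + 2 + 1, 39^47 ≡ 15·28·44·37·39: 15·28 = 420 ≡ 49, then 49·44 = 2156 ≡ 36, then 36·37 = 1332 ≡ 7, then 7·39 = 273 ≡ 8. So 39^47 ≡ 8 (mod 53).
Hence ψ⁻¹(39) = 8.

8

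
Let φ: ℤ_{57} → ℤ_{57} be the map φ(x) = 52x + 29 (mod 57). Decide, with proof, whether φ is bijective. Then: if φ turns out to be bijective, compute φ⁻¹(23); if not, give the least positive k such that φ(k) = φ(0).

If φ(u) = φ(v), then 52u ≡ 52v (mod 57). Because gcd(52, 57) = 1, we may cancel 52 to get u ≡ v (mod 57).
We now compute 52⁻¹ mod 57 explicitly. Euclid's algorithm: 57 = 1·52 + 5, 52 = 10·5 + 2, 5 = 2·2 + 1; back-substituting gives 1 = 34·52 − 31·57, so 52⁻¹ ≡ 34 (mod 57).
Then y ↦ 34(y − 29) is a two-sided inverse to φ, so every y ∈ ℤ_{57} has a preimage.
Therefore φ is bijective.
Since φ is bijective, we find φ⁻¹(23): we need 52x ≡ 23 − 29 ≡ 51 (mod 57). Using 52⁻¹ = 34: x ≡ 34·51 = 1734 = 30·57 + 24, so x = 24.
Check: φ(24) = 52·24 + 29 = 1277 = 22·57 + 23 ≡ 23 (mod 57).

24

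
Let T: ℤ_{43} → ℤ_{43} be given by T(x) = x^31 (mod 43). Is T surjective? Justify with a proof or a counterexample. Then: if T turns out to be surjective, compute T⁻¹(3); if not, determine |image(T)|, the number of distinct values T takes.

Since 43 is prime, the nonzero elements of ℤ_{43} form a cyclic group of order 42.
As gcd(31, 42) = 1, raising to the 31st power is a bijection on this group: if u^31 ≡ v^31 then (uv^{−1})^31 = 1, and the only element of order dividing gcd(31, 42) = 1 is 1, so u = v.
With T(0) = 0 this makes T injective on all of ℤ_{43}, hence bijective (finite equal-size domain and codomain). In particular T is surjective.
Since T is surjective, we find the preimage of 3. The inverse of x ↦ x^31 on (ℤ_{43})^× is x ↦ x^19, because 31·19 = 589 = 14·42 + 1 ≡ 1 (mod 42) and x^{42} = 1 for x ≠ 0 (Fermat). So T⁻¹(3) = 3^19 mod 43.
Repeated squaring mod 43: 3^1 ≡ 3, 3^2 ≡ 3² = 9, 3^4 ≡ 9² = 81 ≡ 38, 3^8 ≡ 38² = 1444 ≡ 25, 3^16 ≡ 25² = 625 ≡ 23. Since 19 = 16 + 2 + 1, 3^19 ≡ 23·9·3: 23·9 = 207 ≡ 35, then 35·3 = 105 ≡ 19. So 3^19 ≡ 19 (mod 43).
Hence T⁻¹(3) = 19.

19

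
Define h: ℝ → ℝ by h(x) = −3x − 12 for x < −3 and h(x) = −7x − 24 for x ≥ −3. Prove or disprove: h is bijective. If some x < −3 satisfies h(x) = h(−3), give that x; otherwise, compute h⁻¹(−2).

-10/3

Both pieces are strictly decreasing (slopes −3 and −7), so each is injective on its own interval.
The left piece maps (−∞, −3) onto (−3, ∞); the right piece maps [−3, ∞) onto (−∞, −3].
Since −3 = −3, the images partition ℝ: h is injective and surjective, hence bijective.
Because the two images are disjoint, no x < −3 has h(x) = h(−3), so we compute h⁻¹(−2): −2 lies in (−3, ∞), so solve −3x − 12 = −2: x = (−2 + 12)/(−3) = −10/3.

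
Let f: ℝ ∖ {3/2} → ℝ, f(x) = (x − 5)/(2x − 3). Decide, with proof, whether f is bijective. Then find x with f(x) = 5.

10/9

If f(x) = 1/2, cross-multiplying gives 2(x − 5) = 1(2x − 3), which simplifies to −10 = −3 — false.  So 1/2 has no preimage and f is not surjective.
Therefore f is not bijective.
Solving f(x) = 5: cross-multiplying gives x − 5 = 5(2x − 3), which rearranges to −9x = −10, so x = 10/9.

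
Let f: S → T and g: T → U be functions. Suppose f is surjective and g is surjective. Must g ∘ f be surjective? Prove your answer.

surjective

Let c ∈ U. Since g is surjective, there is b ∈ T with g(b) = c. Since f is surjective, there is a ∈ S with f(a) = b.
Then (g ∘ f)(a) = g(b) = c. Hence g ∘ f is surjective.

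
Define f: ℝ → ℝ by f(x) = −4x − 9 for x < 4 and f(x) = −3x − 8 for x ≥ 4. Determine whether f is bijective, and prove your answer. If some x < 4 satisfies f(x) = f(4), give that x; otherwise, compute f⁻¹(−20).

11/4

Both pieces are strictly decreasing (slopes −4 and −3), so each is injective on its own interval.
The left piece maps (−∞, 4) onto (−25, ∞); the right piece maps [4, ∞) onto (−∞, −20].
These images overlap. In particular f(4) = −20 (right piece), and solving −4x − 9 = −20 on the left piece gives x = 11/4 < 4.
So f(11/4) = f(4) with 11/4 ≠ 4, and f is not injective, hence not bijective. This x = 11/4 is the requested value below 4.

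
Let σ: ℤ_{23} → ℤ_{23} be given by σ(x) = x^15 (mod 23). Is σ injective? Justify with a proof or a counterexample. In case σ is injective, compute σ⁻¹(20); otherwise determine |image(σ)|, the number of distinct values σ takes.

19

Since 23 is prime, the nonzero elements of ℤ_{23} form a cyclic group of order 22.
As gcd(15, 22) = 1, raising to the 15th power is a bijection on this group: if a^15 ≡ b^15 then (ab^{−1})^15 = 1, and the only element of order dividing gcd(15, 22) = 1 is 1, so a = b.
With σ(0) = 0 this makes σ injective on all of ℤ_{23}, hence bijective (finite equal-size domain and codomain). In particular σ is injective.
Since σ is injective, we find the preimage of 20. The inverse of x ↦ x^15 on (ℤ_{23})^× is x ↦ x^3, because 15·3 = 45 = 2·22 + 1 ≡ 1 (mod 22) and x^{22} = 1 for x ≠ 0 (Fermat). So σ⁻¹(20) = 20^3 mod 23.
Repeated squaring mod 23: 20^1 ≡ 20, 20^2 ≡ 20² = 400 ≡ 9. Since 3 = 2 + 1, 20^3 ≡ 9·20: 9·20 = 180 ≡ 19. So 20^3 ≡ 19 (mod 23).
Hence σ⁻¹(20) = 19.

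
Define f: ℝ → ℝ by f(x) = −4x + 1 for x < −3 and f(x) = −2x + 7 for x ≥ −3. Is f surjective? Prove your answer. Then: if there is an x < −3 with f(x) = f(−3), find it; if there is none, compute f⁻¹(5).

Both pieces are strictly decreasing (slopes −4 and −2), so each is injective on its own interval.
The left piece maps (−∞, −3) onto (13, ∞); the right piece maps [−3, ∞) onto (−∞, 13].
These images together cover ℝ, so f is surjective.
Because the two images are disjoint, no x < −3 has f(x) = f(−3), so we compute f⁻¹(5): 5 lies in (−∞, 13], so solve −2x + 7 = 5: x = (5 − 7)/(−2) = 1.

1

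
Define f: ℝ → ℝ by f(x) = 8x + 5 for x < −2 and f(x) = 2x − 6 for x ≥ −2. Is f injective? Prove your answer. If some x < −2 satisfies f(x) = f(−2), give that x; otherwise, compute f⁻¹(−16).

Both pieces are strictly increasing (slopes 8 and 2), so each is injective on its own interval.
The left piece maps (−∞, −2) onto (−∞, −11); the right piece maps [−2, ∞) onto [−10, ∞).
These images are disjoint, so no value is attained by both pieces. Thus f is injective.
Because the two images are disjoint, no x < −2 has f(x) = f(−2), so we compute f⁻¹(−16): −16 lies in (−∞, −11), so solve 8x + 5 = −16: x = (−16 − 5)/8 = −21/8.

-21/8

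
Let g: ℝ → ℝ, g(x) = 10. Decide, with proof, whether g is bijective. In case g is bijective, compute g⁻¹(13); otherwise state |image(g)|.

1

g(0) = 10 = g(1) with 0 ≠ 1, so g is not injective, hence not bijective.
Since g is not bijective, we state |image(g)|: the image of g is {10}, which has 1 element.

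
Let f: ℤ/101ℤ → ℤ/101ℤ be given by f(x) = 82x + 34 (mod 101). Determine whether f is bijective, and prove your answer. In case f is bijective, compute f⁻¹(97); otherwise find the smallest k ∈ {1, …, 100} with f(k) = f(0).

2

Suppose f(s) = f(t) in ℤ/101ℤ. Then 82s + 34 ≡ 82t + 34 (mod 101), thus 82(s − t) ≡ 0 (mod 101).
Since gcd(82, 101) = 1, 82 is invertible modulo 101, therefore s − t ≡ 0 (mod 101), i.e. s = t.
We now compute 82⁻¹ mod 101 explicitly. Euclid's algorithm: 101 = 1·82 + 19, 82 = 4·19 + 6, 19 = 3·6 + 1; back-substituting gives 1 = 85·82 − 69·101, so 82⁻¹ ≡ 85 (mod 101).
Then y ↦ 85(y − 34) is a two-sided inverse to f, so every y ∈ ℤ/101ℤ has a preimage.
Thus f is bijective.
Since f is bijective, we find f⁻¹(97): we need 82x ≡ 97 − 34 ≡ 63 (mod 101). Using 82⁻¹ = 85: x ≡ 85·63 = 5355 = 53·101 + 2, so x = 2.
Check: f(2) = 82·2 + 34 = 198 = 1·101 + 97 ≡ 97 (mod 101).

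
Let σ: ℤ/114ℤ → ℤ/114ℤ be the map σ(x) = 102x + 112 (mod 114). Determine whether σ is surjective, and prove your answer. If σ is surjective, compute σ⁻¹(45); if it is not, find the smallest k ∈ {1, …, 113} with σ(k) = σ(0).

Recall that surjectivity means every element of the codomain has a preimage under σ.
Since gcd(102, 114) = 6, we have 102x ≡ 0 (mod 6) for all x, so σ(x) ≡ 4 (mod 6).
But 0 ≢ 4 (mod 6), so 0 ∈ ℤ/114ℤ has no preimage. Therefore σ is not surjective.
Since σ is not surjective, we find the least positive k with σ(k) = σ(0): this means 102k ≡ 0 (mod 114), i.e. 114 ∣ 102k. Since gcd(102, 114) = 6, dividing through by 6 this holds exactly when 19 ∣ 17k, and as gcd(17, 19) = 1, exactly when 19 ∣ k.
The smallest positive such k is 19.

19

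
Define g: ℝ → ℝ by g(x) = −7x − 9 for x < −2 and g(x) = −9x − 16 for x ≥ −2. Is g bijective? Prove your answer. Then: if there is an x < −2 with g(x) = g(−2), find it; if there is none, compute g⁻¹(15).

Both pieces are strictly decreasing (slopes −7 and −9), so each is injective on its own interval.
The left piece maps (−∞, −2) onto (5, ∞); the right piece maps [−2, ∞) onto (−∞, 2].
The images leave a gap (5 has no preimage), so g is not surjective, hence not bijective.
Because the two images are disjoint, no x < −2 has g(x) = g(−2), so we compute g⁻¹(15): 15 lies in (5, ∞), so solve −7x − 9 = 15: x = (15 + 9)/(−7) = −24/7.

-24/7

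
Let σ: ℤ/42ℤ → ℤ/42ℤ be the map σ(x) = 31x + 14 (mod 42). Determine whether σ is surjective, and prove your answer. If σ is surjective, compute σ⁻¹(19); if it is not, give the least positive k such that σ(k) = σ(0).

Recall: σ is surjective if every y in the codomain equals σ(x) for some x in the domain.
Since gcd(31, 42) = 1, 31 is invertible modulo 42. Euclid's algorithm: 42 = 1·31 + 11, 31 = 2·11 + 9, 11 = 1·9 + 2, 9 = 4·2 + 1; back-substituting gives 1 = 19·31 − 14·42, so 31⁻¹ ≡ 19 (mod 42).
For any y ∈ ℤ/42ℤ, x = 19(y − 14) mod 42 satisfies σ(x) = 31·19(y − 14) + 14 ≡ y (since 31·19 ≡ 1 mod 42). So every y has a preimage.
So σ is surjective.
Since σ is surjective, we find σ⁻¹(19): we need 31x ≡ 19 − 14 ≡ 5 (mod 42). Using 31⁻¹ = 19: x ≡ 19·5 = 95 = 2·42 + 11, so x = 11.
Check: σ(11) = 31·11 + 14 = 355 = 8·42 + 19 ≡ 19 (mod 42).

11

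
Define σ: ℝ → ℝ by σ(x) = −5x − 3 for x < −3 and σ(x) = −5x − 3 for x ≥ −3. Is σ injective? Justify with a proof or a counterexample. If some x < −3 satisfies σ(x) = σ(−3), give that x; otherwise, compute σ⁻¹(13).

Both pieces are strictly decreasing (slopes −5 and −5), so each is injective on its own interval.
The left piece maps (−∞, −3) onto (12, ∞); the right piece maps [−3, ∞) onto (−∞, 12].
These images are disjoint, so no value is attained by both pieces. So σ is injective.
Because the two images are disjoint, no x < −3 has σ(x) = σ(−3), so we compute σ⁻¹(13): 13 lies in (12, ∞), so solve −5x − 3 = 13: x = (13 + 3)/(−5) = −16/5.

-16/5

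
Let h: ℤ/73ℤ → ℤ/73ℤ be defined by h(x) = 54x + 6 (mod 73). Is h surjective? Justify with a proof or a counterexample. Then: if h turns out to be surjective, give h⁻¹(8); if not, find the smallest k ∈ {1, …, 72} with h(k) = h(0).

46

By definition, surjectivity means every element of the codomain has a preimage under h.
Since gcd(54, 73) = 1, 54 is invertible modulo 73. Euclid's algorithm: 73 = 1·54 + 19, 54 = 2·19 + 16, 19 = 1·16 + 3, 16 = 5·3 + 1; back-substituting gives 1 = 23·54 − 17·73, so 54⁻¹ ≡ 23 (mod 73).
Then y ↦ 23(y − 6) is a two-sided inverse to h, so every y ∈ ℤ/73ℤ has a preimage.
Thus h is surjective.
Since h is surjective, we compute h⁻¹(8): solve 54x + 6 ≡ 8 (mod 73), i.e. 54x ≡ 2 (mod 73).
Multiplying by 54⁻¹ = 23 gives x ≡ 23·2 = 46 ≡ 46 (mod 73).
Check: h(46) = 54·46 + 6 = 2490 = 34·73 + 8 ≡ 8 (mod 73).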